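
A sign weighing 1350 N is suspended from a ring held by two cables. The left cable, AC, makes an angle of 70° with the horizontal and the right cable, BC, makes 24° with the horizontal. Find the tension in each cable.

T_AC = 1236 N, T_BC = 462.9 N

ΣF_x = 0: −T_AC·cos70° + T_BC·cos24° = 0 → T_BC = 0.374388·T_AC.
ΣF_y = 0: T_AC·sin70° + T_BC·sin24° = 1350.
Substitute: T_AC·(0.939693 + 0.374388·0.406737) = 1350 → T_AC = 1236.3 ≈ 1236 N.
Then T_BC = 0.374388 × 1236.3 = 462.9 N.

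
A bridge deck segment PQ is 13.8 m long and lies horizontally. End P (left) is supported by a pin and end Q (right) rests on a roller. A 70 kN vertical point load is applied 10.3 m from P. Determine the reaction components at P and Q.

Moments about P: Q_y·13.8 − 70·10.3 = 0 → Q_y = 721/13.8 = 52.2464 ≈ 52.25 kN.
ΣF_y = 0: P_y + 52.2464 − 70 = 0 → P_y = 17.75 kN.
ΣF_x = 0: no horizontal applied forces, so P_x = 0.

P_x = 0, P_y = 17.75 kN, Q_y = 52.25 kN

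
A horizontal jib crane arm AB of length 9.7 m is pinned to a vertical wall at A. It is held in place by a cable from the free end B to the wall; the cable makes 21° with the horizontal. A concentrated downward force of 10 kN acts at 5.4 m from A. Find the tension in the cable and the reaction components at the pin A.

T = 15.53 kN, A_x = 14.50 kN, A_y = 4.433 kN

ΣM about A: T·sin21°·9.7 − 10·5.4 = 0 → T = 54/(9.7·0.358368) = 15.5343 ≈ 15.53 kN.
ΣF_x = 0: A_x − T·cos21° = 0 → A_x = 15.5343 × 0.93358 = 14.50 kN.
ΣF_y = 0: A_y + T·sin21° − 10 = 0 → A_y = 10 − 15.5343 × 0.358368 = 4.433 kN.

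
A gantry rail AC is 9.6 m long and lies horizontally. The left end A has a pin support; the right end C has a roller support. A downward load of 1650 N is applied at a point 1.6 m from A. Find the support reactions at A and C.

A_x = 0, A_y = 1375 N, C_y = 275.0 N

ΣM about A: C_y·9.6 − 1650·1.6 = 0 → C_y = 2640/9.6 = 275.0 N.
ΣF_y = 0: A_y + 275 − 1650 = 0 → A_y = 1375 N.
ΣF_x = 0: no horizontal applied forces, so A_x = 0.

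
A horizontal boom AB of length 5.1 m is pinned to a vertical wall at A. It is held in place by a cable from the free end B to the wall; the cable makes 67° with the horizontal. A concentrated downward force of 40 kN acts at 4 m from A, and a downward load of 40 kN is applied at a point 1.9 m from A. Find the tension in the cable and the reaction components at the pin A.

ΣM about A: T·sin67°·5.1 − 40·4 − 40·1.9 = 0 → T = 236/(5.1·0.920505) = 50.2708 ≈ 50.27 kN.
ΣF_x = 0: A_x − T·cos67° = 0 → A_x = 50.2708 × 0.390731 = 19.64 kN.
ΣF_y = 0: A_y + T·sin67° − 40 − 40 = 0 → A_y = 80 − 50.2708 × 0.920505 = 33.73 kN.

T = 50.27 kN, A_x = 19.64 kN, A_y = 33.73 kN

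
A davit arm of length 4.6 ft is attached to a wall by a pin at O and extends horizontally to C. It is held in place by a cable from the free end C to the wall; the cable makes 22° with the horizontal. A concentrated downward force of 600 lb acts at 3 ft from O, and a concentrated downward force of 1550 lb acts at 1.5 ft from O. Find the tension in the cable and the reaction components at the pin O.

ΣM about O: T·sin22°·4.6 − 600·3 − 1550·1.5 = 0 → T = 4125/(4.6·0.374607) = 2393.81 ≈ 2394 lb.
ΣF_x = 0: O_x − T·cos22° = 0 → O_x = 2393.81 × 0.927184 = 2220 lb.
ΣF_y = 0: O_y + T·sin22° − 600 − 1550 = 0 → O_y = 2150 − 2393.81 × 0.374607 = 1253 lb.

T = 2394 lb, O_x = 2220 lb, O_y = 1253 lb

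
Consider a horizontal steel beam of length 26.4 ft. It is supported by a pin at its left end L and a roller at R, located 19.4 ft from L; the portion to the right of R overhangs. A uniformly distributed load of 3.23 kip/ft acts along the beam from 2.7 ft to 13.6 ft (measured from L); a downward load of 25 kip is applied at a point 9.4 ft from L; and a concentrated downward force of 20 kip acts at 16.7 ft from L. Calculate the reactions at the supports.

Resultant of the distributed load: 3.23 × 10.9 = 35.207 kip at 8.15 ft from L.
Taking moments about L: R_y·19.4 − (3.23·10.9)·8.15 − 25·9.4 − 20·16.7 = 0 → R_y = 855.93705/19.4 = 44.1205 ≈ 44.12 kip.
ΣF_y = 0: L_y + 44.1205 − 3.23·10.9 − 25 − 20 = 0 → L_y = 36.09 kip.
ΣF_x = 0: no horizontal applied forces, so L_x = 0.

L_x = 0, L_y = 36.09 kip, R_y = 44.12 kip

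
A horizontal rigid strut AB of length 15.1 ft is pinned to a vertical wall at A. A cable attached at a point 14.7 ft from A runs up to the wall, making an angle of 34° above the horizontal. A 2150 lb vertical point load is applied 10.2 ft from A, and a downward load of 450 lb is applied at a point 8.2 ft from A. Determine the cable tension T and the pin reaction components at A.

T = 3117 lb, A_x = 2584 lb, A_y = 857.1 lb

ΣM about A: T·sin34°·14.7 − 2150·10.2 − 450·8.2 = 0 → T = 25620/(14.7·0.559193) = 3116.74 ≈ 3117 lb.
ΣF_x = 0: A_x − T·cos34° = 0 → A_x = 3116.74 × 0.829038 = 2584 lb.
ΣF_y = 0: A_y + T·sin34° − 2150 − 450 = 0 → A_y = 2600 − 3116.74 × 0.559193 = 857.1 lb.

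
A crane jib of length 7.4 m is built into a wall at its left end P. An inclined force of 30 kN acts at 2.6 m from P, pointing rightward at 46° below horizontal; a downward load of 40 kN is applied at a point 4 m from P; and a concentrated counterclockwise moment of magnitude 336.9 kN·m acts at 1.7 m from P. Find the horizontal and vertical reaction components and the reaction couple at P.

ΣF_x = 0: P_x + 30·cos46° = 0 → P_x = -20.84 kN.
ΣF_y = 0: P_y − 30·sin46° − 40 = 0 → P_y = 61.58 kN.
ΣM about P: M_P − 30·sin46°·2.6 − 40·4 + 336.9 = 0 → M_P = -120.8 kN·m.

P_x = -20.84 kN, P_y = 61.58 kN, M_P = -120.8 kN·m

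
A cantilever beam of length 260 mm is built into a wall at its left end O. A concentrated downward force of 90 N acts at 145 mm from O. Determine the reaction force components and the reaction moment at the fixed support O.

O_x = 0, O_y = 90.00 N, M_O = 13050 N·mm

ΣF_x = 0: O_x = 0.
ΣF_y = 0: O_y − 90 = 0 → O_y = 90.00 N.
ΣM about O: M_O − 90·145 = 0 → M_O = 13050 N·mm.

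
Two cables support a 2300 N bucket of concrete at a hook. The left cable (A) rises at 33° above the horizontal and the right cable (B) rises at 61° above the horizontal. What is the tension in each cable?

ΣF_x = 0: −T_A·cos33° + T_B·cos61° = 0 → T_B = 1.7299·T_A.
ΣF_y = 0: T_A·sin33° + T_B·sin61° = 2300.
Substitute: T_A·(0.544639 + 1.7299·0.87462) = 2300 → T_A = 1117.78 ≈ 1118 N.
Then T_B = 1.7299 × 1117.78 = 1934 N.

T_A = 1118 N, T_B = 1934 N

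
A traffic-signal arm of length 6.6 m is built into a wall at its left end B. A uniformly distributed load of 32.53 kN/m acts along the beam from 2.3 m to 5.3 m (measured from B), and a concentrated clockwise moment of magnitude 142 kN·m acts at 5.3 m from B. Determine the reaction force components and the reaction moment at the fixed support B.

B_x = 0, B_y = 97.59 kN, M_B = 512.8 kN·m

Resultant of the distributed load: 32.53 × 3 = 97.59 kN at 3.8 m from B.
ΣF_x = 0: B_x = 0.
ΣF_y = 0: B_y − 32.53·3 = 0 → B_y = 97.59 kN.
ΣM about B: M_B − (32.53·3)·3.8 − 142 = 0 → M_B = 512.8 kN·m.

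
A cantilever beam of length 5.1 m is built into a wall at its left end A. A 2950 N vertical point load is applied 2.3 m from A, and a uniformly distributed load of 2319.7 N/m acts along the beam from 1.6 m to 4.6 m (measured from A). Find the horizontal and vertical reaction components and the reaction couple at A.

Resultant of the distributed load: 2319.7 × 3 = 6959.1 N at 3.1 m from A.
ΣF_x = 0: A_x = 0.
ΣF_y = 0: A_y − 2950 − 2319.7·3 = 0 → A_y = 9909 N.
ΣM about A: M_A − 2950·2.3 − (2319.7·3)·3.1 = 0 → M_A = 28360 N·m.

A_x = 0, A_y = 9909 N, M_A = 28360 N·m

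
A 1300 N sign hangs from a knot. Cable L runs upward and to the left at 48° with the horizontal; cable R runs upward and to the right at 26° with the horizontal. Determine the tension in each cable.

T_L = 1216 N, T_R = 904.9 N

ΣF_x = 0: −T_L·cos48° + T_R·cos26° = 0 → T_R = 0.744476·T_L.
ΣF_y = 0: T_L·sin48° + T_R·sin26° = 1300.
Substitute: T_L·(0.743145 + 0.744476·0.438371) = 1300 → T_L = 1215.52 ≈ 1216 N.
Then T_R = 0.744476 × 1215.52 = 904.9 N.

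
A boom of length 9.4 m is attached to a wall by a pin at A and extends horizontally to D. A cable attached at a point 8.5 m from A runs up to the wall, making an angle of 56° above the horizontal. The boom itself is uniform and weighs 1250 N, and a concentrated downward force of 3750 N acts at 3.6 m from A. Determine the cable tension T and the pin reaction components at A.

T = 2749 N, A_x = 1537 N, A_y = 2721 N

ΣM about A: T·sin56°·8.5 − 1250·4.7 − 3750·3.6 = 0 → T = 19375/(8.5·0.829038) = 2749.47 ≈ 2749 N.
ΣF_x = 0: A_x − T·cos56° = 0 → A_x = 2749.47 × 0.559193 = 1537 N.
ΣF_y = 0: A_y + T·sin56° − 1250 − 3750 = 0 → A_y = 5000 − 2749.47 × 0.829038 = 2721 N.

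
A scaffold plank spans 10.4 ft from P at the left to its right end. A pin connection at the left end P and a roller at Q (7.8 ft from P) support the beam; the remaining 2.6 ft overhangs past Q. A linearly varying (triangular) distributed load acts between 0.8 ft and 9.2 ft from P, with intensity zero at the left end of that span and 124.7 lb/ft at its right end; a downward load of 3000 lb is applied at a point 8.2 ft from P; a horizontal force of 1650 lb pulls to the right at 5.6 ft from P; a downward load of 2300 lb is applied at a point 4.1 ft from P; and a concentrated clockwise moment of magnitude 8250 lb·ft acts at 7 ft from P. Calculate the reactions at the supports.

P_x = -1650 lb, P_y = -26.51 lb, Q_y = 5850 lb

Resultant of the triangular load: ½ × 124.7 × 8.4 = 523.74 lb, acting at 6.4 ft from P (one-third of the span from the peak).
ΣM about P: Q_y·7.8 − (½·124.7·8.4)·6.4 − 3000·8.2 − 2300·4.1 − 8250 = 0 → Q_y = 45631.936/7.8 = 5850.25 ≈ 5850 lb.
ΣF_y = 0: P_y + 5850.25 − ½·124.7·8.4 − 3000 − 2300 = 0 → P_y = -26.51 lb.
ΣF_x = 0: P_x + 1650 = 0 → P_x = -1650 lb.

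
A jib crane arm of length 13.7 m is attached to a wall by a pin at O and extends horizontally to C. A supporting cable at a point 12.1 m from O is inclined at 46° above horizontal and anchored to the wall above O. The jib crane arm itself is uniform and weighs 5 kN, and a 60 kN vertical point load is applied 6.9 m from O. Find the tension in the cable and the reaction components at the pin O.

T = 51.50 kN, O_x = 35.77 kN, O_y = 27.95 kN

ΣM about O: T·sin46°·12.1 − 5·6.85 − 60·6.9 = 0 → T = 448.25/(12.1·0.71934) = 51.4992 ≈ 51.50 kN.
ΣF_x = 0: O_x − T·cos46° = 0 → O_x = 51.4992 × 0.694658 = 35.77 kN.
ΣF_y = 0: O_y + T·sin46° − 5 − 60 = 0 → O_y = 65 − 51.4992 × 0.71934 = 27.95 kN.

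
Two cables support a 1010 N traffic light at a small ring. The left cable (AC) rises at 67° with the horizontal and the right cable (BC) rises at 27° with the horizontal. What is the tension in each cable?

ΣF_x = 0: −T_AC·cos67° + T_BC·cos27° = 0 → T_BC = 0.438528·T_AC.
ΣF_y = 0: T_AC·sin67° + T_BC·sin27° = 1010.
Substitute: T_AC·(0.920505 + 0.438528·0.45399) = 1010 → T_AC = 902.114 ≈ 902.1 N.
Then T_BC = 0.438528 × 902.114 = 395.6 N.

T_AC = 902.1 N, T_BC = 395.6 N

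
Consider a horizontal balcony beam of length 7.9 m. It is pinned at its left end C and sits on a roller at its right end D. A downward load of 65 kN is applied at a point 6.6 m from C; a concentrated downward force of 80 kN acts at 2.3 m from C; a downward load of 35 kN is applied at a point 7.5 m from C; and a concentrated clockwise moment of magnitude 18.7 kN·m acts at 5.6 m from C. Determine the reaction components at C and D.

C_x = 0, C_y = 66.81 kN, D_y = 113.2 kN

ΣM about C: D_y·7.9 − 65·6.6 − 80·2.3 − 35·7.5 − 18.7 = 0 → D_y = 894.2/7.9 = 113.19 ≈ 113.2 kN.
ΣF_y = 0: C_y + 113.19 − 65 − 80 − 35 = 0 → C_y = 66.81 kN.
ΣF_x = 0: no horizontal applied forces, so C_x = 0.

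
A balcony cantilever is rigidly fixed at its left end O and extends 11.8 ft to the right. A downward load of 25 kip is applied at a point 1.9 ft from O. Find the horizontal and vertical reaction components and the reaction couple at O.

O_x = 0, O_y = 25.00 kip, M_O = 47.50 kip·ft

ΣF_x = 0: O_x = 0.
ΣF_y = 0: O_y − 25 = 0 → O_y = 25.00 kip.
ΣM about O: M_O − 25·1.9 = 0 → M_O = 47.50 kip·ft.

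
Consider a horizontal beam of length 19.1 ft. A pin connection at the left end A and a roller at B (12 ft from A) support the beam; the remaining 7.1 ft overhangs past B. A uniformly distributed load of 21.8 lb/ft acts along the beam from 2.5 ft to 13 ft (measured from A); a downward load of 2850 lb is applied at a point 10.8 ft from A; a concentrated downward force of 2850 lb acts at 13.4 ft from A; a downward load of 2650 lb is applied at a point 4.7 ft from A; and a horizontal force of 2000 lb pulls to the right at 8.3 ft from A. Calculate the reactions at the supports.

Resultant of the distributed load: 21.8 × 10.5 = 228.9 lb at 7.75 ft from A.
Taking moments about A: B_y·12 − (21.8·10.5)·7.75 − 2850·10.8 − 2850·13.4 − 2650·4.7 = 0 → B_y = 83198.975/12 = 6933.25 ≈ 6933 lb.
ΣF_y = 0: A_y + 6933.25 − 21.8·10.5 − 2850 − 2850 − 2650 = 0 → A_y = 1646 lb.
ΣF_x = 0: A_x + 2000 = 0 → A_x = -2000 lb.

A_x = -2000 lb, A_y = 1646 lb, B_y = 6933 lb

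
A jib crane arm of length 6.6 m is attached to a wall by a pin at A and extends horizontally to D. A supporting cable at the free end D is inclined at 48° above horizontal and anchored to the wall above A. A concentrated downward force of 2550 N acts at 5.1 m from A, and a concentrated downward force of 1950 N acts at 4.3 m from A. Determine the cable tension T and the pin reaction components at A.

T = 4361 N, A_x = 2918 N, A_y = 1259 N

ΣM about A: T·sin48°·6.6 − 2550·5.1 − 1950·4.3 = 0 → T = 21390/(6.6·0.743145) = 4361.07 ≈ 4361 N.
ΣF_x = 0: A_x − T·cos48° = 0 → A_x = 4361.07 × 0.669131 = 2918 N.
ΣF_y = 0: A_y + T·sin48° − 2550 − 1950 = 0 → A_y = 4500 − 4361.07 × 0.743145 = 1259 N.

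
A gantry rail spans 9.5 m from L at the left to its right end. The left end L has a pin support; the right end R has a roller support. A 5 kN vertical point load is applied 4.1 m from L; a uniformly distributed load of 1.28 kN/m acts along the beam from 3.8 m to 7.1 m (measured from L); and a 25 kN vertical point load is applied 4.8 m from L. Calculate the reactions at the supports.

Resultant of the distributed load: 1.28 × 3.3 = 4.224 kN at 5.45 m from L.
Taking moments about L: R_y·9.5 − 5·4.1 − (1.28·3.3)·5.45 − 25·4.8 = 0 → R_y = 163.5208/9.5 = 17.2127 ≈ 17.21 kN.
ΣF_y = 0: L_y + 17.2127 − 5 − 1.28·3.3 − 25 = 0 → L_y = 17.01 kN.
ΣF_x = 0: no horizontal applied forces, so L_x = 0.

L_x = 0, L_y = 17.01 kN, R_y = 17.21 kN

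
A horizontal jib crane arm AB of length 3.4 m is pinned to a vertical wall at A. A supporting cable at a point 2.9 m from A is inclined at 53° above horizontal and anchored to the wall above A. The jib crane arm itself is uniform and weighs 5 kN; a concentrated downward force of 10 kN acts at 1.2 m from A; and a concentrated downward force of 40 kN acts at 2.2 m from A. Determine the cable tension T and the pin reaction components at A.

ΣM about A: T·sin53°·2.9 − 5·1.7 − 10·1.2 − 40·2.2 = 0 → T = 108.5/(2.9·0.798636) = 46.8471 ≈ 46.85 kN.
ΣF_x = 0: A_x − T·cos53° = 0 → A_x = 46.8471 × 0.601815 = 28.19 kN.
ΣF_y = 0: A_y + T·sin53° − 5 − 10 − 40 = 0 → A_y = 55 − 46.8471 × 0.798636 = 17.59 kN.

T = 46.85 kN, A_x = 28.19 kN, A_y = 17.59 kN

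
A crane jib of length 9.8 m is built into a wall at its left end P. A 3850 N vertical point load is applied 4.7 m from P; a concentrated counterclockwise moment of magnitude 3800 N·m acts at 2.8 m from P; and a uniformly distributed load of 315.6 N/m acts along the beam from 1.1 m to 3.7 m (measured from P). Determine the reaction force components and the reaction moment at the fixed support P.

P_x = 0, P_y = 4671 N, M_P = 16260 N·m

Resultant of the distributed load: 315.6 × 2.6 = 820.56 N at 2.4 m from P.
ΣF_x = 0: P_x = 0.
ΣF_y = 0: P_y − 3850 − 315.6·2.6 = 0 → P_y = 4671 N.
ΣM about P: M_P − 3850·4.7 + 3800 − (315.6·2.6)·2.4 = 0 → M_P = 16260 N·m.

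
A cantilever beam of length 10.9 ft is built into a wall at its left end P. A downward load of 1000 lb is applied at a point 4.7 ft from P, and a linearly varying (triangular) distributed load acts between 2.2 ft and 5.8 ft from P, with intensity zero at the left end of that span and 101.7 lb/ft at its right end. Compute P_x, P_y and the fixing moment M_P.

P_x = 0, P_y = 1183 lb, M_P = 5542 lb·ft

Resultant of the triangular load: ½ × 101.7 × 3.6 = 183.06 lb, acting at 4.6 ft from P (one-third of the span from the peak).
ΣF_x = 0: P_x = 0.
ΣF_y = 0: P_y − 1000 − ½·101.7·3.6 = 0 → P_y = 1183 lb.
ΣM about P: M_P − 1000·4.7 − (½·101.7·3.6)·4.6 = 0 → M_P = 5542 lb·ft.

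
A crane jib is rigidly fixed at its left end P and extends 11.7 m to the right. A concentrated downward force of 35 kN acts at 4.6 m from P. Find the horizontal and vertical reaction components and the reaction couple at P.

P_x = 0, P_y = 35.00 kN, M_P = 161.0 kN·m

ΣF_x = 0: P_x = 0.
ΣF_y = 0: P_y − 35 = 0 → P_y = 35.00 kN.
ΣM about P: M_P − 35·4.6 = 0 → M_P = 161.0 kN·m.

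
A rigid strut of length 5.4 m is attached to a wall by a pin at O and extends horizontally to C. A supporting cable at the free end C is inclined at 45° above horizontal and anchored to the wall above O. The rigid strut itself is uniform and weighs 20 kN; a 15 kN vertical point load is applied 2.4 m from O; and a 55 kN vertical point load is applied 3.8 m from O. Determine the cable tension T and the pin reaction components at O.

T = 78.31 kN, O_x = 55.37 kN, O_y = 34.63 kN

ΣM about O: T·sin45°·5.4 − 20·2.7 − 15·2.4 − 55·3.8 = 0 → T = 299/(5.4·0.707107) = 78.3055 ≈ 78.31 kN.
ΣF_x = 0: O_x − T·cos45° = 0 → O_x = 78.3055 × 0.707107 = 55.37 kN.
ΣF_y = 0: O_y + T·sin45° − 20 − 15 − 55 = 0 → O_y = 90 − 78.3055 × 0.707107 = 34.63 kN.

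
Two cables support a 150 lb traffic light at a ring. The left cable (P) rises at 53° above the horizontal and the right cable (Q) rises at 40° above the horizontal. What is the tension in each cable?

T_P = 115.1 lb, T_Q = 90.40 lb

ΣF_x = 0: −T_P·cos53° + T_Q·cos40° = 0 → T_Q = 0.785614·T_P.
ΣF_y = 0: T_P·sin53° + T_Q·sin40° = 150.
Substitute: T_P·(0.798636 + 0.785614·0.642788) = 150 → T_P = 115.064 ≈ 115.1 lb.
Then T_Q = 0.785614 × 115.064 = 90.40 lb.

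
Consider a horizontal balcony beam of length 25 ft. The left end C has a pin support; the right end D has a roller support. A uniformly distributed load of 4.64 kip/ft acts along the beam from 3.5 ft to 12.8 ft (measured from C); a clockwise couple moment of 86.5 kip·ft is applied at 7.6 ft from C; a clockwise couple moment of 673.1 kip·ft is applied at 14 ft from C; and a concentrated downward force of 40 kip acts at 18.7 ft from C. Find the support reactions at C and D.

Resultant of the distributed load: 4.64 × 9.3 = 43.152 kip at 8.15 ft from C.
Moments about C: D_y·25 − (4.64·9.3)·8.15 − 86.5 − 673.1 − 40·18.7 = 0 → D_y = 1859.2888/25 = 74.3716 ≈ 74.37 kip.
ΣF_y = 0: C_y + 74.3716 − 4.64·9.3 − 40 = 0 → C_y = 8.780 kip.
ΣF_x = 0: no horizontal applied forces, so C_x = 0.

C_x = 0, C_y = 8.780 kip, D_y = 74.37 kip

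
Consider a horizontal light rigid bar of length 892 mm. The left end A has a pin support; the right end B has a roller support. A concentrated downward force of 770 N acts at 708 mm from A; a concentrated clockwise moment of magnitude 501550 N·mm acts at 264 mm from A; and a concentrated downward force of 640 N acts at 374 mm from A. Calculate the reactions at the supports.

Taking moments about A: B_y·892 − 770·708 − 501550 − 640·374 = 0 → B_y = 1286070/892 = 1441.78 ≈ 1442 N.
ΣF_y = 0: A_y + 1441.78 − 770 − 640 = 0 → A_y = -31.78 N.
ΣF_x = 0: no horizontal applied forces, so A_x = 0.

A_x = 0, A_y = -31.78 N, B_y = 1442 N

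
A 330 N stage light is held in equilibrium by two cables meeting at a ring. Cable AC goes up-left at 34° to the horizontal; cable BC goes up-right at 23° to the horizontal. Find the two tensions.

ΣF_x = 0: −T_AC·cos34° + T_BC·cos23° = 0 → T_BC = 0.900634·T_AC.
ΣF_y = 0: T_AC·sin34° + T_BC·sin23° = 330.
Substitute: T_AC·(0.559193 + 0.900634·0.390731) = 330 → T_AC = 362.2 N.
Then T_BC = 0.900634 × 362.2 = 326.2 N.

T_AC = 362.2 N, T_BC = 326.2 N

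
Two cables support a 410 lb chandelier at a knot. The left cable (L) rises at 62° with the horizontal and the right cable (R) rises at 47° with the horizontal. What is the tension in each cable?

T_L = 295.7 lb, T_R = 203.6 lb

ΣF_x = 0: −T_L·cos62° + T_R·cos47° = 0 → T_R = 0.688376·T_L.
ΣF_y = 0: T_L·sin62° + T_R·sin47° = 410.
Substitute: T_L·(0.882948 + 0.688376·0.731354) = 410 → T_L = 295.731 ≈ 295.7 lb.
Then T_R = 0.688376 × 295.731 = 203.6 lb.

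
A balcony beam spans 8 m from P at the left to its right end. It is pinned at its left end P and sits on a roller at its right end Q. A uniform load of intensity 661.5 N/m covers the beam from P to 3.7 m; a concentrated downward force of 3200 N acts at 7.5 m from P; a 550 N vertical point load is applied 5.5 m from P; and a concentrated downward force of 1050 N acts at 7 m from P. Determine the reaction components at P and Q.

P_x = 0, P_y = 2385 N, Q_y = 4863 N

Resultant of the distributed load: 661.5 × 3.7 = 2447.55 N at 1.85 m from P.
ΣM about P: Q_y·8 − (661.5·3.7)·1.85 − 3200·7.5 − 550·5.5 − 1050·7 = 0 → Q_y = 38902.9675/8 = 4862.87 ≈ 4863 N.
ΣF_y = 0: P_y + 4862.87 − 661.5·3.7 − 3200 − 550 − 1050 = 0 → P_y = 2385 N.
ΣF_x = 0: no horizontal applied forces, so P_x = 0.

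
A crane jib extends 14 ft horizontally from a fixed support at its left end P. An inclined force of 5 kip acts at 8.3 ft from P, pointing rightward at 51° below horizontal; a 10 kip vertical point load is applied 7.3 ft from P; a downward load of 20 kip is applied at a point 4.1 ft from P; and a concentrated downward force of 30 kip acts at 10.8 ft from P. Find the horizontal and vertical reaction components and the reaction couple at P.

ΣF_x = 0: P_x + 5·cos51° = 0 → P_x = -3.147 kip.
ΣF_y = 0: P_y − 5·sin51° − 10 − 20 − 30 = 0 → P_y = 63.89 kip.
ΣM about P: M_P − 5·sin51°·8.3 − 10·7.3 − 20·4.1 − 30·10.8 = 0 → M_P = 511.3 kip·ft.

P_x = -3.147 kip, P_y = 63.89 kip, M_P = 511.3 kip·ft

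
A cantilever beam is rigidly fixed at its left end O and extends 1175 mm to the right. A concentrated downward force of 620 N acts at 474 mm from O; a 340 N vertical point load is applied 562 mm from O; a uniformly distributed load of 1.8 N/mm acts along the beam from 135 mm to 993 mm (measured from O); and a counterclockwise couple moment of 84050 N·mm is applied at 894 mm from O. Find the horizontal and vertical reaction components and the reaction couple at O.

O_x = 0, O_y = 2504 N, M_O = 1272000 N·mm

Resultant of the distributed load: 1.8 × 858 = 1544.4 N at 564 mm from O.
ΣF_x = 0: O_x = 0.
ΣF_y = 0: O_y − 620 − 340 − 1.8·858 = 0 → O_y = 2504 N.
ΣM about O: M_O − 620·474 − 340·562 − (1.8·858)·564 + 84050 = 0 → M_O = 1272000 N·mm.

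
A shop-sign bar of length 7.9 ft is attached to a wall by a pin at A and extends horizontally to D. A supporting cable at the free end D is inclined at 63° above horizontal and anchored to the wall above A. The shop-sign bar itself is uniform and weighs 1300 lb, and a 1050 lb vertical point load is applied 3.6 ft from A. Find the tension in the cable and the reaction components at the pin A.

T = 1267 lb, A_x = 575.0 lb, A_y = 1222 lb

ΣM about A: T·sin63°·7.9 − 1300·3.95 − 1050·3.6 = 0 → T = 8915/(7.9·0.891007) = 1266.52 ≈ 1267 lb.
ΣF_x = 0: A_x − T·cos63° = 0 → A_x = 1266.52 × 0.45399 = 575.0 lb.
ΣF_y = 0: A_y + T·sin63° − 1300 − 1050 = 0 → A_y = 2350 − 1266.52 × 0.891007 = 1222 lb.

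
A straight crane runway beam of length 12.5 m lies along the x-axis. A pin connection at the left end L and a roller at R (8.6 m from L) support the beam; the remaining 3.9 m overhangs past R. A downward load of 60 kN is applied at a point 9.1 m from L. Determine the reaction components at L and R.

ΣM about L: R_y·8.6 − 60·9.1 = 0 → R_y = 546/8.6 = 63.4884 ≈ 63.49 kN.
ΣF_y = 0: L_y + 63.4884 − 60 = 0 → L_y = -3.488 kN.
ΣF_x = 0: no horizontal applied forces, so L_x = 0.

L_x = 0, L_y = -3.488 kN, R_y = 63.49 kN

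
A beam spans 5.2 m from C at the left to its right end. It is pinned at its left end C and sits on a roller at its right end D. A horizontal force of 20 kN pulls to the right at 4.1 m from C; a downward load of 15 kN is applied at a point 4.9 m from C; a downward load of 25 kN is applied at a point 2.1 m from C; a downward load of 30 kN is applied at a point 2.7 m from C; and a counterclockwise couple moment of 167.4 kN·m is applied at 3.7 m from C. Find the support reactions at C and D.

C_x = -20.00 kN, C_y = 62.38 kN, D_y = 7.615 kN

ΣM about C: D_y·5.2 − 15·4.9 − 25·2.1 − 30·2.7 + 167.4 = 0 → D_y = 39.6/5.2 = 7.61538 ≈ 7.615 kN.
ΣF_y = 0: C_y + 7.61538 − 15 − 25 − 30 = 0 → C_y = 62.38 kN.
ΣF_x = 0: C_x + 20 = 0 → C_x = -20.00 kN.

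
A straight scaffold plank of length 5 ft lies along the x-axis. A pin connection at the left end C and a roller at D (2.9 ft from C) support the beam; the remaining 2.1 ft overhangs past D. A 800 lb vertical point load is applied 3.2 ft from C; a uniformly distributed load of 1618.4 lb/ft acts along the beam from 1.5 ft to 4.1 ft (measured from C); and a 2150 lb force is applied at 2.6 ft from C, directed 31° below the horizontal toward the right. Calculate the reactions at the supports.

C_x = -1843 lb, C_y = 176.9 lb, D_y = 5938 lb

Resultant of the distributed load: 1618.4 × 2.6 = 4207.84 lb at 2.8 ft from C.
ΣM about C: D_y·2.9 − 800·3.2 − (1618.4·2.6)·2.8 − 2150·sin31°·2.6 = 0 → D_y = 17221/2.9 = 5938.28 ≈ 5938 lb.
ΣF_y = 0: C_y + 5938.28 − 800 − 1618.4·2.6 − 2150·sin31° = 0 → C_y = 176.9 lb.
ΣF_x = 0: C_x + 2150·cos31° = 0 → C_x = -1843 lb.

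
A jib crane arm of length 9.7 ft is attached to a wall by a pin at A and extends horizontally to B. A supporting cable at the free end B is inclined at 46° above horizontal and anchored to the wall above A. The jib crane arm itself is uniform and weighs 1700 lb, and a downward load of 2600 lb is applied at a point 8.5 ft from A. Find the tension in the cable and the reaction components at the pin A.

ΣM about A: T·sin46°·9.7 − 1700·4.85 − 2600·8.5 = 0 → T = 30345/(9.7·0.71934) = 4348.92 ≈ 4349 lb.
ΣF_x = 0: A_x − T·cos46° = 0 → A_x = 4348.92 × 0.694658 = 3021 lb.
ΣF_y = 0: A_y + T·sin46° − 1700 − 2600 = 0 → A_y = 4300 − 4348.92 × 0.71934 = 1172 lb.

T = 4349 lb, A_x = 3021 lb, A_y = 1172 lb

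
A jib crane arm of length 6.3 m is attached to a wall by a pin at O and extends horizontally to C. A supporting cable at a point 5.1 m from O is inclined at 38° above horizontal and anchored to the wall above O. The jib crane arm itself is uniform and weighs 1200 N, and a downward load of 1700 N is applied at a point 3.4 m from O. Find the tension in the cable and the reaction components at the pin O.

ΣM about O: T·sin38°·5.1 − 1200·3.15 − 1700·3.4 = 0 → T = 9560/(5.1·0.615661) = 3044.71 ≈ 3045 N.
ΣF_x = 0: O_x − T·cos38° = 0 → O_x = 3044.71 × 0.788011 = 2399 N.
ΣF_y = 0: O_y + T·sin38° − 1200 − 1700 = 0 → O_y = 2900 − 3044.71 × 0.615661 = 1025 N.

T = 3045 N, O_x = 2399 N, O_y = 1025 N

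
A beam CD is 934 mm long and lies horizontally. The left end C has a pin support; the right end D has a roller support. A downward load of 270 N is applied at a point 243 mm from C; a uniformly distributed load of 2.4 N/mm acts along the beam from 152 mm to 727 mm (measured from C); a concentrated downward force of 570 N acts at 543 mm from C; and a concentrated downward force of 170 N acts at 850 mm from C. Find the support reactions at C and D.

C_x = 0, C_y = 1184 N, D_y = 1206 N

Resultant of the distributed load: 2.4 × 575 = 1380 N at 439.5 mm from C.
ΣM about C: D_y·934 − 270·243 − (2.4·575)·439.5 − 570·543 − 170·850 = 0 → D_y = 1126130/934 = 1205.71 ≈ 1206 N.
ΣF_y = 0: C_y + 1205.71 − 270 − 2.4·575 − 570 − 170 = 0 → C_y = 1184 N.
ΣF_x = 0: no horizontal applied forces, so C_x = 0.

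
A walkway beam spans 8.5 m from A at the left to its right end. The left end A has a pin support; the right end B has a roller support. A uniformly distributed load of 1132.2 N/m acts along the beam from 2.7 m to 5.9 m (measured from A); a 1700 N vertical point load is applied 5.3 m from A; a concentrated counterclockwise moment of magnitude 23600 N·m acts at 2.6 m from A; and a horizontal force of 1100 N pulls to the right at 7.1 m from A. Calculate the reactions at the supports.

A_x = -1100 N, A_y = 5207 N, B_y = 116.4 N

Resultant of the distributed load: 1132.2 × 3.2 = 3623.04 N at 4.3 m from A.
Taking moments about A: B_y·8.5 − (1132.2·3.2)·4.3 − 1700·5.3 + 23600 = 0 → B_y = 989.072/8.5 = 116.361 ≈ 116.4 N.
ΣF_y = 0: A_y + 116.361 − 1132.2·3.2 − 1700 = 0 → A_y = 5207 N.
ΣF_x = 0: A_x + 1100 = 0 → A_x = -1100 N.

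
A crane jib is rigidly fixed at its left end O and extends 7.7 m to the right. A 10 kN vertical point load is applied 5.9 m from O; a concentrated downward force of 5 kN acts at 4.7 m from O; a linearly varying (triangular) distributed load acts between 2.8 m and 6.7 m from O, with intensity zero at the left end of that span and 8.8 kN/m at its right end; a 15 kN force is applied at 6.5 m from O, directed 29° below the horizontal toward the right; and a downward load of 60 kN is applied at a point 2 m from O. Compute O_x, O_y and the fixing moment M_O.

O_x = -13.12 kN, O_y = 99.43 kN, M_O = 342.4 kN·m

Resultant of the triangular load: ½ × 8.8 × 3.9 = 17.16 kN, acting at 5.4 m from O (one-third of the span from the peak).
ΣF_x = 0: O_x + 15·cos29° = 0 → O_x = -13.12 kN.
ΣF_y = 0: O_y − 10 − 5 − ½·8.8·3.9 − 15·sin29° − 60 = 0 → O_y = 99.43 kN.
ΣM about O: M_O − 10·5.9 − 5·4.7 − (½·8.8·3.9)·5.4 − 15·sin29°·6.5 − 60·2 = 0 → M_O = 342.4 kN·m.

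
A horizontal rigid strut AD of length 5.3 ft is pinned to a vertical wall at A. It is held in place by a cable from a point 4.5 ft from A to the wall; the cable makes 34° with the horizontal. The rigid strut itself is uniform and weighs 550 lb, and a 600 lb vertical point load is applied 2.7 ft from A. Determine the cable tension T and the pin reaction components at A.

T = 1223 lb, A_x = 1014 lb, A_y = 466.1 lb

ΣM about A: T·sin34°·4.5 − 550·2.65 − 600·2.7 = 0 → T = 3077.5/(4.5·0.559193) = 1222.99 ≈ 1223 lb.
ΣF_x = 0: A_x − T·cos34° = 0 → A_x = 1222.99 × 0.829038 = 1014 lb.
ΣF_y = 0: A_y + T·sin34° − 550 − 600 = 0 → A_y = 1150 − 1222.99 × 0.559193 = 466.1 lb.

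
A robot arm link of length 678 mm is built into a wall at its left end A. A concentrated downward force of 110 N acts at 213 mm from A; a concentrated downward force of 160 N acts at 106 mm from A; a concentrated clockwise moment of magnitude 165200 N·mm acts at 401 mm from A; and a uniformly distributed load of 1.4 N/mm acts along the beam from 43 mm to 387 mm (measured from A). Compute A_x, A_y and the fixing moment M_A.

Resultant of the distributed load: 1.4 × 344 = 481.6 N at 215 mm from A.
ΣF_x = 0: A_x = 0.
ΣF_y = 0: A_y − 110 − 160 − 1.4·344 = 0 → A_y = 751.6 N.
ΣM about A: M_A − 110·213 − 160·106 − 165200 − (1.4·344)·215 = 0 → M_A = 309100 N·mm.

A_x = 0, A_y = 751.6 N, M_A = 309100 N·mm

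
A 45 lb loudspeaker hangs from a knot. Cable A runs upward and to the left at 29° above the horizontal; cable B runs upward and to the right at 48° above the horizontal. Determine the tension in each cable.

ΣF_x = 0: −T_A·cos29° + T_B·cos48° = 0 → T_B = 1.3071·T_A.
ΣF_y = 0: T_A·sin29° + T_B·sin48° = 45.
Substitute: T_A·(0.48481 + 1.3071·0.743145) = 45 → T_A = 30.9029 ≈ 30.90 lb.
Then T_B = 1.3071 × 30.9029 = 40.39 lb.

T_A = 30.90 lb, T_B = 40.39 lb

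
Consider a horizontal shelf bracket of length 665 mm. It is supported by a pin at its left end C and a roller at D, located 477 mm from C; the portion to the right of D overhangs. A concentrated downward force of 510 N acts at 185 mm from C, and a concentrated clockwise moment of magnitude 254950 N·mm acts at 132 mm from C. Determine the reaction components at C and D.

Taking moments about C: D_y·477 − 510·185 − 254950 = 0 → D_y = 349300/477 = 732.285 ≈ 732.3 N.
ΣF_y = 0: C_y + 732.285 − 510 = 0 → C_y = -222.3 N.
ΣF_x = 0: no horizontal applied forces, so C_x = 0.

C_x = 0, C_y = -222.3 N, D_y = 732.3 N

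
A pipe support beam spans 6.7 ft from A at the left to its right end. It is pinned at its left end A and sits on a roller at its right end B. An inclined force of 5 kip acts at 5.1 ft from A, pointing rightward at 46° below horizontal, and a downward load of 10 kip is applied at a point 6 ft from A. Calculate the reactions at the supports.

Taking moments about A: B_y·6.7 − 5·sin46°·5.1 − 10·6 = 0 → B_y = 78.3432/6.7 = 11.693 ≈ 11.69 kip.
ΣF_y = 0: A_y + 11.693 − 5·sin46° − 10 = 0 → A_y = 1.904 kip.
ΣF_x = 0: A_x + 5·cos46° = 0 → A_x = -3.473 kip.

A_x = -3.473 kip, A_y = 1.904 kip, B_y = 11.69 kip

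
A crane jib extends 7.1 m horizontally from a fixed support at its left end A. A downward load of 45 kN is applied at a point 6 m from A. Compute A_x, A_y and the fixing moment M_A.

ΣF_x = 0: A_x = 0.
ΣF_y = 0: A_y − 45 = 0 → A_y = 45.00 kN.
ΣM about A: M_A − 45·6 = 0 → M_A = 270.0 kN·m.

A_x = 0, A_y = 45.00 kN, M_A = 270.0 kN·m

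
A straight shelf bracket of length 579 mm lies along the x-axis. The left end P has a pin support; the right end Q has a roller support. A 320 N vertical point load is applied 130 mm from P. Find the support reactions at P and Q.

P_x = 0, P_y = 248.2 N, Q_y = 71.85 N

Taking moments about P: Q_y·579 − 320·130 = 0 → Q_y = 41600/579 = 71.848 ≈ 71.85 N.
ΣF_y = 0: P_y + 71.848 − 320 = 0 → P_y = 248.2 N.
ΣF_x = 0: no horizontal applied forces, so P_x = 0.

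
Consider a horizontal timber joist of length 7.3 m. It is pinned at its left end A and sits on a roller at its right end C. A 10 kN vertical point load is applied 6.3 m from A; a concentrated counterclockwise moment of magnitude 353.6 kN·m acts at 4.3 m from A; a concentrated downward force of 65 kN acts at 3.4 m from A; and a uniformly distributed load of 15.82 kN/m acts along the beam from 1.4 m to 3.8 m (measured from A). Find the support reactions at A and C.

Resultant of the distributed load: 15.82 × 2.4 = 37.968 kN at 2.6 m from A.
Moments about A: C_y·7.3 − 10·6.3 + 353.6 − 65·3.4 − (15.82·2.4)·2.6 = 0 → C_y = 29.1168/7.3 = 3.9886 ≈ 3.989 kN.
ΣF_y = 0: A_y + 3.9886 − 10 − 65 − 15.82·2.4 = 0 → A_y = 109.0 kN.
ΣF_x = 0: no horizontal applied forces, so A_x = 0.

A_x = 0, A_y = 109.0 kN, C_y = 3.989 kN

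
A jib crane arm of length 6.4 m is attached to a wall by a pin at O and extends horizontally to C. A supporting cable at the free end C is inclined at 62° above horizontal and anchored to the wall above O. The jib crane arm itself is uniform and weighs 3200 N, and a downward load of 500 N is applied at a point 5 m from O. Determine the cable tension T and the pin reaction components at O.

ΣM about O: T·sin62°·6.4 − 3200·3.2 − 500·5 = 0 → T = 12740/(6.4·0.882948) = 2254.52 ≈ 2255 N.
ΣF_x = 0: O_x − T·cos62° = 0 → O_x = 2254.52 × 0.469472 = 1058 N.
ΣF_y = 0: O_y + T·sin62° − 3200 − 500 = 0 → O_y = 3700 − 2254.52 × 0.882948 = 1709 N.

T = 2255 N, O_x = 1058 N, O_y = 1709 N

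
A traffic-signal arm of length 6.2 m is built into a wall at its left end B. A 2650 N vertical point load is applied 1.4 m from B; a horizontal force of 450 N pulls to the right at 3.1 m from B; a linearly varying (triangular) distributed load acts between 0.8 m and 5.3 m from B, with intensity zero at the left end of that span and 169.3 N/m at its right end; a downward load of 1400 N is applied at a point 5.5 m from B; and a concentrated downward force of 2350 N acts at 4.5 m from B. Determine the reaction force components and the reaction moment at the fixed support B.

B_x = -450.0 N, B_y = 6781 N, M_B = 23430 N·m

Resultant of the triangular load: ½ × 169.3 × 4.5 = 380.925 N, acting at 3.8 m from B (one-third of the span from the peak).
ΣF_x = 0: B_x + 450 = 0 → B_x = -450.0 N.
ΣF_y = 0: B_y − 2650 − ½·169.3·4.5 − 1400 − 2350 = 0 → B_y = 6781 N.
ΣM about B: M_B − 2650·1.4 − (½·169.3·4.5)·3.8 − 1400·5.5 − 2350·4.5 = 0 → M_B = 23430 N·m.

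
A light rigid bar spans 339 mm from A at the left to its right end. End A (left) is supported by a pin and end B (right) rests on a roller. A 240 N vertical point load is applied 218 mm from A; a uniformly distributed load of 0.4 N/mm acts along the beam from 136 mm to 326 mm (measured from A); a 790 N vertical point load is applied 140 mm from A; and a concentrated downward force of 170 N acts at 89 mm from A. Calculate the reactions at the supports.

A_x = 0, A_y = 699.0 N, B_y = 577.0 N

Resultant of the distributed load: 0.4 × 190 = 76 N at 231 mm from A.
Taking moments about A: B_y·339 − 240·218 − (0.4·190)·231 − 790·140 − 170·89 = 0 → B_y = 195606/339 = 577.009 ≈ 577.0 N.
ΣF_y = 0: A_y + 577.009 − 240 − 0.4·190 − 790 − 170 = 0 → A_y = 699.0 N.
ΣF_x = 0: no horizontal applied forces, so A_x = 0.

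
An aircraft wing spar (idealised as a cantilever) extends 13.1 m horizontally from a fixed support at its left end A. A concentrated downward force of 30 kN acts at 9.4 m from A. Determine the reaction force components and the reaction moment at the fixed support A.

A_x = 0, A_y = 30.00 kN, M_A = 282.0 kN·m

ΣF_x = 0: A_x = 0.
ΣF_y = 0: A_y − 30 = 0 → A_y = 30.00 kN.
ΣM about A: M_A − 30·9.4 = 0 → M_A = 282.0 kN·m.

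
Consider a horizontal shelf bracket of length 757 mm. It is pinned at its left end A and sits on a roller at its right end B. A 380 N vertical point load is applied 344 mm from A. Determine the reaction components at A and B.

Moments about A: B_y·757 − 380·344 = 0 → B_y = 130720/757 = 172.682 ≈ 172.7 N.
ΣF_y = 0: A_y + 172.682 − 380 = 0 → A_y = 207.3 N.
ΣF_x = 0: no horizontal applied forces, so A_x = 0.

A_x = 0, A_y = 207.3 N, B_y = 172.7 N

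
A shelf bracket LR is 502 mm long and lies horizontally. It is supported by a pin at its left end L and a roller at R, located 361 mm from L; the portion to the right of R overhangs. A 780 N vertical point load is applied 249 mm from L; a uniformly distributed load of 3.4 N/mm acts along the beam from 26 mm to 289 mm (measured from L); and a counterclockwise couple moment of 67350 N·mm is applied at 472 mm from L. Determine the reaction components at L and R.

Resultant of the distributed load: 3.4 × 263 = 894.2 N at 157.5 mm from L.
Taking moments about L: R_y·361 − 780·249 − (3.4·263)·157.5 + 67350 = 0 → R_y = 267706.5/361 = 741.569 ≈ 741.6 N.
ΣF_y = 0: L_y + 741.569 − 780 − 3.4·263 = 0 → L_y = 932.6 N.
ΣF_x = 0: no horizontal applied forces, so L_x = 0.

L_x = 0, L_y = 932.6 N, R_y = 741.6 N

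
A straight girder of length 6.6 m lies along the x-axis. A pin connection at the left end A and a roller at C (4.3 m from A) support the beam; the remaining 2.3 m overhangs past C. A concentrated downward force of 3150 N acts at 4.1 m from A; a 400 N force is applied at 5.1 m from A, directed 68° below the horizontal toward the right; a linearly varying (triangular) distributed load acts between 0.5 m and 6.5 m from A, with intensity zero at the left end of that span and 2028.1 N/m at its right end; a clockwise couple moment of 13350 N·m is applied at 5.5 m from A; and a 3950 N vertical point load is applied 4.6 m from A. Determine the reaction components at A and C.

Resultant of the triangular load: ½ × 2028.1 × 6 = 6084.3 N, acting at 4.5 m from A (one-third of the span from the peak).
Taking moments about A: C_y·4.3 − 3150·4.1 − 400·sin68°·5.1 − (½·2028.1·6)·4.5 − 13350 − 3950·4.6 = 0 → C_y = 73705.8/4.3 = 17140.9 ≈ 17140 N.
ΣF_y = 0: A_y + 17140.9 − 3150 − 400·sin68° − ½·2028.1·6 − 3950 = 0 → A_y = -3586 N.
ΣF_x = 0: A_x + 400·cos68° = 0 → A_x = -149.8 N.

A_x = -149.8 N, A_y = -3586 N, C_y = 17140 N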